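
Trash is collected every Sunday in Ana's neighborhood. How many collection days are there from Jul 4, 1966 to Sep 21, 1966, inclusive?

Jul 4, 1966 is a Monday.
From Jul 4, 1966 to Sep 21, 1966 is 80 days inclusive.
80 = 7 × 11 + 3, so there are 11 full weeks plus 3 extra days.
Each full week contributes one Sunday: 11 so far.
The 3 extra days are Mon, Tue, Wed — none qualify.
Total: 11 + 0 = 11.

11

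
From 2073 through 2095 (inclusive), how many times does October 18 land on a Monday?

4

Day of week of October 18 in each year:
2073: Wed, 2074: Thu, 2075: Fri, 2076: Sun, 2077: Mon ✓, 2078: Tue, 2079: Wed, 2080: Fri, 2081: Sat, 2082: Sun, 2083: Mon ✓, 2084: Wed, 2085: Thu, 2086: Fri, 2087: Sat, 2088: Mon ✓, 2089: Tue, 2090: Wed, 2091: Thu, 2092: Sat, 2093: Sun, 2094: Mon ✓, 2095: Tue
Mondays: 2077, 2083, 2088, 2094.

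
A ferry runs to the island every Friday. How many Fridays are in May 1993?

4

May 1, 1993 is a Saturday.
The range spans 31 days (inclusive of both endpoints).
31 = 7 × 4 + 3, so there are 4 full weeks plus 3 extra days.
Each full week contributes one Friday: 4 so far.
The 3 extra days are Sat, Sun, Mon — none qualify.
Total: 4 + 0 = 4.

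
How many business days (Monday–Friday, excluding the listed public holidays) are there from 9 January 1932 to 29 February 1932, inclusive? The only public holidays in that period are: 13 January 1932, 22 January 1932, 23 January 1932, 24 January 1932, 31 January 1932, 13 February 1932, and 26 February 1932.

33

9 January 1932 is a Saturday.
The range spans 52 days (inclusive of both endpoints).
52 = 7 × 7 + 3, so there are 7 full weeks plus 3 extra days.
Each full week contributes 5 weekdays (Mon–Fri): 7 × 5 = 35.
The 3 extra days are Sat, Sun, Mon — 1 of them qualifies.
Total: 35 + 1 = 36.
Holidays: 13 January 1932 (Wed); 22 January 1932 (Fri); 23 January 1932 (Sat); 24 January 1932 (Sun); 31 January 1932 (Sun); 13 February 1932 (Sat); 26 February 1932 (Fri).
3 of the 7 holidays fall on weekdays; the rest are weekends and were already excluded.
Business days: 36 − 3 = 33.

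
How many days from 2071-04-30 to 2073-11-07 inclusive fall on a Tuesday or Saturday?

2071-04-30 is a Thursday.
The range spans 923 days (inclusive of both endpoints).
923 = 7 × 131 + 6, so there are 131 full weeks plus 6 extra days.
Each full week contributes 2 days from the set (Tue, Sat): 131 × 2 = 262.
The 6 extra days are Thu, Fri, Sat, Sun, Mon, Tue — 2 of them qualify.
Total: 262 + 2 = 264.

264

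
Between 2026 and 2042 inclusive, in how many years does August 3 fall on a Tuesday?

Day of week of August 3 in each year:
2026: Mon, 2027: Tue ✓, 2028: Thu, 2029: Fri, 2030: Sat, 2031: Sun, 2032: Tue ✓, 2033: Wed, 2034: Thu, 2035: Fri, 2036: Sun, 2037: Mon, 2038: Tue ✓, 2039: Wed, 2040: Fri, 2041: Sat, 2042: Sun
Tuesdays: 2027, 2032, 2038.

3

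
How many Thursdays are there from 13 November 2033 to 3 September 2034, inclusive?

42 Thursdays

13 November 2033 is a Sunday.
From 13 November 2033 to 3 September 2034 is 295 days inclusive.
295 = 7 × 42 + 1, so there are 42 full weeks plus 1 extra day.
Each full week contributes one Thursday: 42 so far.
The 1 extra day is Sun — none qualify.
Total: 42 + 0 = 42.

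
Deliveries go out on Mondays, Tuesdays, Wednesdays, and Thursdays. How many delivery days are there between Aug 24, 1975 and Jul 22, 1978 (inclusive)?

Aug 24, 1975 is a Sunday.
That's 1064 days from start to end, counting both.
1064 = 7 × 152, so the span is exactly 152 full weeks.
Each full week contributes 4 days from the set (Mon, Tue, Wed, Thu): 152 × 4 = 608.
Total: 608.

608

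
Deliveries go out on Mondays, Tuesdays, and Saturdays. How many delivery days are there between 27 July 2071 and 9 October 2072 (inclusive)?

189

27 July 2071 is a Monday.
From 27 July 2071 to 9 October 2072 is 441 days inclusive.
441 = 7 × 63, so the span is exactly 63 full weeks.
Each full week contributes 3 days from the set (Mon, Tue, Sat): 63 × 3 = 189.
Total: 189.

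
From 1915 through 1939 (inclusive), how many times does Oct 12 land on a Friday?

Day of week of October 12 in each year:
1915: Tue, 1916: Thu, 1917: Fri ✓, 1918: Sat, 1919: Sun, 1920: Tue, 1921: Wed, 1922: Thu, 1923: Fri ✓, 1924: Sun, 1925: Mon, 1926: Tue, 1927: Wed, 1928: Fri ✓, 1929: Sat, 1930: Sun, 1931: Mon, 1932: Wed, 1933: Thu, 1934: Fri ✓, 1935: Sat, 1936: Mon, 1937: Tue, 1938: Wed, 1939: Thu
Fridays: 1917, 1923, 1928, 1934.

4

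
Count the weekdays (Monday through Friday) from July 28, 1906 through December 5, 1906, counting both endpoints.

July 28, 1906 is a Saturday.
From July 28, 1906 to December 5, 1906 is 131 days inclusive.
131 = 7 × 18 + 5, so there are 18 full weeks plus 5 extra days.
Each full week contributes 5 weekdays (Mon–Fri): 18 × 5 = 90.
The 5 extra days are Saturday, Sunday, Monday, Tuesday, Wednesday — 3 of them qualify.
Total: 90 + 3 = 93.

93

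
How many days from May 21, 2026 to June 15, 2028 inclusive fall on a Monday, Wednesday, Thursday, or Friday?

433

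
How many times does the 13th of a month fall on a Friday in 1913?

The 13th falls on a Friday when the month's 13th has weekday Fri.
Jan 13 is Mon; Feb 13 is Thu; Mar 13 is Thu; Apr 13 is Sun; May 13 is Tue; Jun 13 is Fri ✓; Jul 13 is Sun; Aug 13 is Wed; Sep 13 is Sat; Oct 13 is Mon; Nov 13 is Thu; Dec 13 is Sat.
Friday the 13ths: Jun.

1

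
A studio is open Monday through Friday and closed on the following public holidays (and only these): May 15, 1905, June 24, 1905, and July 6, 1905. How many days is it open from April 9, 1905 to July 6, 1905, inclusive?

April 9, 1905 is a Sunday.
That's 89 days from start to end, counting both.
89 = 7 × 12 + 5, so there are 12 full weeks plus 5 extra days.
Each full week contributes 5 weekdays (Mon–Fri): 12 × 5 = 60.
The 5 extra days are Sun, Mon, Tue, Wed, Thu — 4 of them qualify.
Total: 60 + 4 = 64.
Holidays: May 15, 1905 (Mon); June 24, 1905 (Sat); July 6, 1905 (Thu).
2 of the 3 holidays fall on weekdays; the rest are weekends and were already excluded.
Business days: 64 − 2 = 62.

62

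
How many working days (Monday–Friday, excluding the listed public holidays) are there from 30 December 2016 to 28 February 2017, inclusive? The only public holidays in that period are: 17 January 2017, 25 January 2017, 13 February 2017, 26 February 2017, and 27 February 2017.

39 working days

30 December 2016 is a Friday.
That's 61 days from start to end, counting both.
61 = 7 × 8 + 5, so there are 8 full weeks plus 5 extra days.
Each full week contributes 5 weekdays (Mon–Fri): 8 × 5 = 40.
The 5 extra days are Friday, Saturday, Sunday, Monday, Tuesday — 3 of them qualify.
Total: 40 + 3 = 43.
Holidays: 17 January 2017 (Tue); 25 January 2017 (Wed); 13 February 2017 (Mon); 26 February 2017 (Sun); 27 February 2017 (Mon).
4 of the 5 holidays fall on weekdays; the rest are weekends and were already excluded.
Business days: 43 − 4 = 39.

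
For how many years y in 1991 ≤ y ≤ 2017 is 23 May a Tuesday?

4

Day of week of May 23 in each year:
1991: Thu, 1992: Sat, 1993: Sun, 1994: Mon, 1995: Tue ✓, 1996: Thu, 1997: Fri, 1998: Sat, 1999: Sun, 2000: Tue ✓, 2001: Wed, 2002: Thu, 2003: Fri, 2004: Sun, 2005: Mon, 2006: Tue ✓, 2007: Wed, 2008: Fri, 2009: Sat, 2010: Sun, 2011: Mon, 2012: Wed, 2013: Thu, 2014: Fri, 2015: Sat, 2016: Mon, 2017: Tue ✓
Tuesdays: 1995, 2000, 2006, 2017.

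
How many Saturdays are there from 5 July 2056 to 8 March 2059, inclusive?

5 July 2056 is a Wednesday.
The range spans 977 days (inclusive of both endpoints).
977 = 7 × 139 + 4, so there are 139 full weeks plus 4 extra days.
Each full week contributes one Saturday: 139 so far.
The 4 extra days are Wednesday, Thursday, Friday, Saturday — 1 of them qualifies.
Total: 139 + 1 = 140.

140 Saturdays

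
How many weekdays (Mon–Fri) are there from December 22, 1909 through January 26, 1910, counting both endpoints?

26

December 22, 1909 is a Wednesday.
That's 36 days from start to end, counting both.
36 = 7 × 5 + 1, so there are 5 full weeks plus 1 extra day.
Each full week contributes 5 weekdays (Mon–Fri): 5 × 5 = 25.
The 1 extra day is Wed — 1 of them qualifies.
Total: 25 + 1 = 26.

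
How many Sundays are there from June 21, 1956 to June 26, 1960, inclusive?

June 21, 1956 is a Thursday.
From June 21, 1956 to June 26, 1960 is 1467 days inclusive.
1467 = 7 × 209 + 4, so there are 209 full weeks plus 4 extra days.
Each full week contributes one Sunday: 209 so far.
The 4 extra days are Thu, Fri, Sat, Sun — 1 of them qualifies.
Total: 209 + 1 = 210.

210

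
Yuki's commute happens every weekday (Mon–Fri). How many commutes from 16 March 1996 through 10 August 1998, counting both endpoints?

16 March 1996 is a Saturday.
From 16 March 1996 to 10 August 1998 is 878 days inclusive.
878 = 7 × 125 + 3, so there are 125 full weeks plus 3 extra days.
Each full week contributes 5 weekdays (Mon–Fri): 125 × 5 = 625.
The 3 extra days are Saturday, Sunday, Monday — 1 of them qualifies.
Total: 625 + 1 = 626.

626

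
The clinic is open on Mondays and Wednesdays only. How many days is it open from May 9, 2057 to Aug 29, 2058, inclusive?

137

May 9, 2057 is a Wednesday.
From May 9, 2057 to Aug 29, 2058 is 478 days inclusive.
478 = 7 × 68 + 2, so there are 68 full weeks plus 2 extra days.
Each full week contributes 2 days from the set (Mon, Wed): 68 × 2 = 136.
The 2 extra days are Wednesday, Thursday — 1 of them qualifies.
Total: 136 + 1 = 137.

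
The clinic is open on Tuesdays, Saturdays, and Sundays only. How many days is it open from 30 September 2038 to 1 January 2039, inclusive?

30 September 2038 is a Thursday.
From 30 September 2038 to 1 January 2039 is 94 days inclusive.
94 = 7 × 13 + 3, so there are 13 full weeks plus 3 extra days.
Each full week contributes 3 days from the set (Tue, Sat, Sun): 13 × 3 = 39.
The 3 extra days are Thu, Fri, Sat — 1 of them qualifies.
Total: 39 + 1 = 40.

40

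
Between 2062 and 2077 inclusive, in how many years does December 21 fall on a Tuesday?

2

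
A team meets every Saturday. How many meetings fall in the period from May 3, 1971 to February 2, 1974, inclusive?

144

May 3, 1971 is a Monday.
From May 3, 1971 to February 2, 1974 is 1007 days inclusive.
1007 = 7 × 143 + 6, so there are 143 full weeks plus 6 extra days.
Each full week contributes one Saturday: 143 so far.
The 6 extra days are Mon, Tue, Wed, Thu, Fri, Sat — 1 of them qualifies.
Total: 143 + 1 = 144.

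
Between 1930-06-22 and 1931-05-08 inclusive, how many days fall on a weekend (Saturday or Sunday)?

91

1930-06-22 is a Sunday.
That's 321 days from start to end, counting both.
321 = 7 × 45 + 6, so there are 45 full weeks plus 6 extra days.
Each full week contributes 2 weekend days (Sat, Sun): 45 × 2 = 90.
The 6 extra days are Sun, Mon, Tue, Wed, Thu, Fri — 1 of them qualifies.
Total: 90 + 1 = 91.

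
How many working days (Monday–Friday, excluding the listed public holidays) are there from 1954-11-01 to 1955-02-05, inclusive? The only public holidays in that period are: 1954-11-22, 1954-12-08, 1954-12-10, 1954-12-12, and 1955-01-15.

67 working days

1954-11-01 is a Monday.
That's 97 days from start to end, counting both.
97 = 7 × 13 + 6, so there are 13 full weeks plus 6 extra days.
Each full week contributes 5 weekdays (Mon–Fri): 13 × 5 = 65.
The 6 extra days are Mon, Tue, Wed, Thu, Fri, Sat — 5 of them qualify.
Total: 65 + 5 = 70.
Holidays: 1954-11-22 (Mon); 1954-12-08 (Wed); 1954-12-10 (Fri); 1954-12-12 (Sun); 1955-01-15 (Sat).
3 of the 5 holidays fall on weekdays; the rest are weekends and were already excluded.
Business days: 70 − 3 = 67.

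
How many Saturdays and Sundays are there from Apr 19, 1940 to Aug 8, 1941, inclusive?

136

Apr 19, 1940 is a Friday.
The range spans 477 days (inclusive of both endpoints).
477 = 7 × 68 + 1, so there are 68 full weeks plus 1 extra day.
Each full week contributes 2 weekend days (Sat, Sun): 68 × 2 = 136.
The 1 extra day is Fri — none qualify.
Total: 136 + 0 = 136.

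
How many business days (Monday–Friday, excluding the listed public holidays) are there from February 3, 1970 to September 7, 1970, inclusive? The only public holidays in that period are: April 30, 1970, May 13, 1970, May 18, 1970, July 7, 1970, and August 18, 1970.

150 business days

February 3, 1970 is a Tuesday.
From February 3, 1970 to September 7, 1970 is 217 days inclusive.
217 = 7 × 31, so the span is exactly 31 full weeks.
Each full week contributes 5 weekdays (Mon–Fri): 31 × 5 = 155.
Total: 155.
Holidays: April 30, 1970 (Thu); May 13, 1970 (Wed); May 18, 1970 (Mon); July 7, 1970 (Tue); August 18, 1970 (Tue).
All 5 holidays fall on weekdays, so subtract 5.
Business days: 155 − 5 = 150.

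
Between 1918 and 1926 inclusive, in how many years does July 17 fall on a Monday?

1

Day of week of July 17 in each year:
1918: Wed, 1919: Thu, 1920: Sat, 1921: Sun, 1922: Mon ✓, 1923: Tue, 1924: Thu, 1925: Fri, 1926: Sat
Mondays: 1922.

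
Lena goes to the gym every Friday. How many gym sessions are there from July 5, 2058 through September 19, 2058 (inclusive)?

July 5, 2058 is a Friday.
From July 5, 2058 to September 19, 2058 is 77 days inclusive.
77 = 7 × 11, so the span is exactly 11 full weeks.
Each full week contributes one Friday: 11 so far.
Total: 11.

11 Fridays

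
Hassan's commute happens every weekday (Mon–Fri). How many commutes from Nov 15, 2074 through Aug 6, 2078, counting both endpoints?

Nov 15, 2074 is a Thursday.
The range spans 1361 days (inclusive of both endpoints).
1361 = 7 × 194 + 3, so there are 194 full weeks plus 3 extra days.
Each full week contributes 5 weekdays (Mon–Fri): 194 × 5 = 970.
The 3 extra days are Thursday, Friday, Saturday — 2 of them qualify.
Total: 970 + 2 = 972.

972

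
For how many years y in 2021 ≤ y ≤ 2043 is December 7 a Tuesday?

Day of week of December 7 in each year:
2021: Tue ✓, 2022: Wed, 2023: Thu, 2024: Sat, 2025: Sun, 2026: Mon, 2027: Tue ✓, 2028: Thu, 2029: Fri, 2030: Sat, 2031: Sun, 2032: Tue ✓, 2033: Wed, 2034: Thu, 2035: Fri, 2036: Sun, 2037: Mon, 2038: Tue ✓, 2039: Wed, 2040: Fri, 2041: Sat, 2042: Sun, 2043: Mon
Tuesdays: 2021, 2027, 2032, 2038.

4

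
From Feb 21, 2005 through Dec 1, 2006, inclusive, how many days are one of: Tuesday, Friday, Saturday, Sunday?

Feb 21, 2005 is a Monday.
From Feb 21, 2005 to Dec 1, 2006 is 649 days inclusive.
649 = 7 × 92 + 5, so there are 92 full weeks plus 5 extra days.
Each full week contributes 4 days from the set (Tue, Fri, Sat, Sun): 92 × 4 = 368.
The 5 extra days are Monday, Tuesday, Wednesday, Thursday, Friday — 2 of them qualify.
Total: 368 + 2 = 370.

370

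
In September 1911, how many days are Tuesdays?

4

September 1, 1911 is a Friday.
The range spans 30 days (inclusive of both endpoints).
30 = 7 × 4 + 2, so there are 4 full weeks plus 2 extra days.
Each full week contributes one Tuesday: 4 so far.
The 2 extra days are Fri, Sat — none qualify.
Total: 4 + 0 = 4.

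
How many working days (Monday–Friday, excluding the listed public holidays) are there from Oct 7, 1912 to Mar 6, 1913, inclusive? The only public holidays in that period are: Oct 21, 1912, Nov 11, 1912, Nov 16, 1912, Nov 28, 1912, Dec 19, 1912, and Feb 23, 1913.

Oct 7, 1912 is a Monday.
From Oct 7, 1912 to Mar 6, 1913 is 151 days inclusive.
151 = 7 × 21 + 4, so there are 21 full weeks plus 4 extra days.
Each full week contributes 5 weekdays (Mon–Fri): 21 × 5 = 105.
The 4 extra days are Monday, Tuesday, Wednesday, Thursday — 4 of them qualify.
Total: 105 + 4 = 109.
Holidays: Oct 21, 1912 (Mon); Nov 11, 1912 (Mon); Nov 16, 1912 (Sat); Nov 28, 1912 (Thu); Dec 19, 1912 (Thu); Feb 23, 1913 (Sun).
4 of the 6 holidays fall on weekdays; the rest are weekends and were already excluded.
Business days: 109 − 4 = 105.

105 working days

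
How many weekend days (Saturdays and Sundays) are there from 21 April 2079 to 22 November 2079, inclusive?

21 April 2079 is a Friday.
From 21 April 2079 to 22 November 2079 is 216 days inclusive.
216 = 7 × 30 + 6, so there are 30 full weeks plus 6 extra days.
Each full week contributes 2 weekend days (Sat, Sun): 30 × 2 = 60.
The 6 extra days are Friday, Saturday, Sunday, Monday, Tuesday, Wednesday — 2 of them qualify.
Total: 60 + 2 = 62.

62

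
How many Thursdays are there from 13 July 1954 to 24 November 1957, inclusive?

13 July 1954 is a Tuesday.
The range spans 1231 days (inclusive of both endpoints).
1231 = 7 × 175 + 6, so there are 175 full weeks plus 6 extra days.
Each full week contributes one Thursday: 175 so far.
The 6 extra days are Tue, Wed, Thu, Fri, Sat, Sun — 1 of them qualifies.
Total: 175 + 1 = 176.

176 Thursdays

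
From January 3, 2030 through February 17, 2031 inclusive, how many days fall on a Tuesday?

January 3, 2030 is a Thursday.
The range spans 411 days (inclusive of both endpoints).
411 = 7 × 58 + 5, so there are 58 full weeks plus 5 extra days.
Each full week contributes one Tuesday: 58 so far.
The 5 extra days are Thursday, Friday, Saturday, Sunday, Monday — none qualify.
Total: 58 + 0 = 58.

58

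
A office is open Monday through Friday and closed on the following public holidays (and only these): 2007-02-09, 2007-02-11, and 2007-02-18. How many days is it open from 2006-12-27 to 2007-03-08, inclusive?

51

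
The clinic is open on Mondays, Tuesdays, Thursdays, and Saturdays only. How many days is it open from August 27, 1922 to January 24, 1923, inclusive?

August 27, 1922 is a Sunday.
From August 27, 1922 to January 24, 1923 is 151 days inclusive.
151 = 7 × 21 + 4, so there are 21 full weeks plus 4 extra days.
Each full week contributes 4 days from the set (Mon, Tue, Thu, Sat): 21 × 4 = 84.
The 4 extra days are Sun, Mon, Tue, Wed — 2 of them qualify.
Total: 84 + 2 = 86.

86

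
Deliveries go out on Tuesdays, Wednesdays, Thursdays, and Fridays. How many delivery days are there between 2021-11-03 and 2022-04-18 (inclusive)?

95

2021-11-03 is a Wednesday.
That's 167 days from start to end, counting both.
167 = 7 × 23 + 6, so there are 23 full weeks plus 6 extra days.
Each full week contributes 4 days from the set (Tue, Wed, Thu, Fri): 23 × 4 = 92.
The 6 extra days are Wed, Thu, Fri, Sat, Sun, Mon — 3 of them qualify.
Total: 92 + 3 = 95.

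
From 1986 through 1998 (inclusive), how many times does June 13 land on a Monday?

2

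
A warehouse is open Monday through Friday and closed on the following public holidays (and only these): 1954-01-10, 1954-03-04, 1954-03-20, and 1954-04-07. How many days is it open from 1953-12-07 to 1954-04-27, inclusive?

100 working days

1953-12-07 is a Monday.
The range spans 142 days (inclusive of both endpoints).
142 = 7 × 20 + 2, so there are 20 full weeks plus 2 extra days.
Each full week contributes 5 weekdays (Mon–Fri): 20 × 5 = 100.
The 2 extra days are Monday, Tuesday — 2 of them qualify.
Total: 100 + 2 = 102.
Holidays: 1954-01-10 (Sun); 1954-03-04 (Thu); 1954-03-20 (Sat); 1954-04-07 (Wed).
2 of the 4 holidays fall on weekdays; the rest are weekends and were already excluded.
Business days: 102 − 2 = 100.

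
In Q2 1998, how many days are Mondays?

13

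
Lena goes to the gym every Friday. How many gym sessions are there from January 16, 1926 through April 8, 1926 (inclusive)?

11 Fridays

January 16, 1926 is a Saturday.
The range spans 83 days (inclusive of both endpoints).
83 = 7 × 11 + 6, so there are 11 full weeks plus 6 extra days.
Each full week contributes one Friday: 11 so far.
The 6 extra days are Saturday, Sunday, Monday, Tuesday, Wednesday, Thursday — none qualify.
Total: 11 + 0 = 11.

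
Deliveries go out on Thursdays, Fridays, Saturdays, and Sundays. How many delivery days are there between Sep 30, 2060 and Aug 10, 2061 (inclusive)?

Sep 30, 2060 is a Thursday.
The range spans 315 days (inclusive of both endpoints).
315 = 7 × 45, so the span is exactly 45 full weeks.
Each full week contributes 4 days from the set (Thu, Fri, Sat, Sun): 45 × 4 = 180.
Total: 180.

180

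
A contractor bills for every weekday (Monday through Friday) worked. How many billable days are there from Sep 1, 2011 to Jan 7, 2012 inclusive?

Sep 1, 2011 is a Thursday.
From Sep 1, 2011 to Jan 7, 2012 is 129 days inclusive.
129 = 7 × 18 + 3, so there are 18 full weeks plus 3 extra days.
Each full week contributes 5 weekdays (Mon–Fri): 18 × 5 = 90.
The 3 extra days are Thu, Fri, Sat — 2 of them qualify.
Total: 90 + 2 = 92.

92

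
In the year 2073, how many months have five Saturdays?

4

A month has five Saturdays exactly when Saturday falls within its first (length − 28) days.
Jan: 31 days, starts Sun → 5 of Sun, Mon, Tue
Feb: 28 days, starts Wed → 5 of (none)
Mar: 31 days, starts Wed → 5 of Wed, Thu, Fri
Apr: 30 days, starts Sat → 5 of Sat, Sun ✓
May: 31 days, starts Mon → 5 of Mon, Tue, Wed
Jun: 30 days, starts Thu → 5 of Thu, Fri
Jul: 31 days, starts Sat → 5 of Sat, Sun, Mon ✓
Aug: 31 days, starts Tue → 5 of Tue, Wed, Thu
Sep: 30 days, starts Fri → 5 of Fri, Sat ✓
Oct: 31 days, starts Sun → 5 of Sun, Mon, Tue
Nov: 30 days, starts Wed → 5 of Wed, Thu
Dec: 31 days, starts Fri → 5 of Fri, Sat, Sun ✓
Months with five Saturdays: Apr, Jul, Sep, Dec.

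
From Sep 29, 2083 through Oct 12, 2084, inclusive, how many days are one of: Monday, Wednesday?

Sep 29, 2083 is a Wednesday.
That's 380 days from start to end, counting both.
380 = 7 × 54 + 2, so there are 54 full weeks plus 2 extra days.
Each full week contributes 2 days from the set (Mon, Wed): 54 × 2 = 108.
The 2 extra days are Wed, Thu — 1 of them qualifies.
Total: 108 + 1 = 109.

109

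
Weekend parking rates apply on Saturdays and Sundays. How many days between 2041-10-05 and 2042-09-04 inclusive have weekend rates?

2041-10-05 is a Saturday.
That's 335 days from start to end, counting both.
335 = 7 × 47 + 6, so there are 47 full weeks plus 6 extra days.
Each full week contributes 2 weekend days (Sat, Sun): 47 × 2 = 94.
The 6 extra days are Saturday, Sunday, Monday, Tuesday, Wednesday, Thursday — 2 of them qualify.
Total: 94 + 2 = 96.

96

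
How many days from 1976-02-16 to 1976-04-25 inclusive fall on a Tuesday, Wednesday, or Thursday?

30

1976-02-16 is a Monday.
That's 70 days from start to end, counting both.
70 = 7 × 10, so the span is exactly 10 full weeks.
Each full week contributes 3 days from the set (Tue, Wed, Thu): 10 × 3 = 30.
Total: 30.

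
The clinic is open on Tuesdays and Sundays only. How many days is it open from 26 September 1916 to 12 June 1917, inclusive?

26 September 1916 is a Tuesday.
That's 260 days from start to end, counting both.
260 = 7 × 37 + 1, so there are 37 full weeks plus 1 extra day.
Each full week contributes 2 days from the set (Tue, Sun): 37 × 2 = 74.
The 1 extra day is Tuesday — 1 of them qualifies.
Total: 74 + 1 = 75.

75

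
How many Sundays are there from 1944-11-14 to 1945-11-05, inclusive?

51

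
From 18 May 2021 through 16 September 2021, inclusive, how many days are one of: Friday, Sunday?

34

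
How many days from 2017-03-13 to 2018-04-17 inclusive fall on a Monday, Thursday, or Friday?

172

2017-03-13 is a Monday.
That's 401 days from start to end, counting both.
401 = 7 × 57 + 2, so there are 57 full weeks plus 2 extra days.
Each full week contributes 3 days from the set (Mon, Thu, Fri): 57 × 3 = 171.
The 2 extra days are Mon, Tue — 1 of them qualifies.
Total: 171 + 1 = 172.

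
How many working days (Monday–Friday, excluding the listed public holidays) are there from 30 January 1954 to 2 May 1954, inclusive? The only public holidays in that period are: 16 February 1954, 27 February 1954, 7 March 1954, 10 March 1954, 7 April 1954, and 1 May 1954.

62 working days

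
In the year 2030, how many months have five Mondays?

A month has five Mondays exactly when Monday falls within its first (length − 28) days.
Jan: 31 days, starts Tue → 5 of Tue, Wed, Thu
Feb: 28 days, starts Fri → 5 of (none)
Mar: 31 days, starts Fri → 5 of Fri, Sat, Sun
Apr: 30 days, starts Mon → 5 of Mon, Tue ✓
May: 31 days, starts Wed → 5 of Wed, Thu, Fri
Jun: 30 days, starts Sat → 5 of Sat, Sun
Jul: 31 days, starts Mon → 5 of Mon, Tue, Wed ✓
Aug: 31 days, starts Thu → 5 of Thu, Fri, Sat
Sep: 30 days, starts Sun → 5 of Sun, Mon ✓
Oct: 31 days, starts Tue → 5 of Tue, Wed, Thu
Nov: 30 days, starts Fri → 5 of Fri, Sat
Dec: 31 days, starts Sun → 5 of Sun, Mon, Tue ✓
Months with five Mondays: Apr, Jul, Sep, Dec.

4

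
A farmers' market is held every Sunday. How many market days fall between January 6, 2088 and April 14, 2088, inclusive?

14

January 6, 2088 is a Tuesday.
From January 6, 2088 to April 14, 2088 is 100 days inclusive.
100 = 7 × 14 + 2, so there are 14 full weeks plus 2 extra days.
Each full week contributes one Sunday: 14 so far.
The 2 extra days are Tuesday, Wednesday — none qualify.
Total: 14 + 0 = 14.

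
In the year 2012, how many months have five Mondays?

5

A month has five Mondays exactly when Monday falls within its first (length − 28) days.
Jan: 31 days, starts Sun → 5 of Sun, Mon, Tue ✓
Feb: 29 days, starts Wed → 5 of Wed
Mar: 31 days, starts Thu → 5 of Thu, Fri, Sat
Apr: 30 days, starts Sun → 5 of Sun, Mon ✓
May: 31 days, starts Tue → 5 of Tue, Wed, Thu
Jun: 30 days, starts Fri → 5 of Fri, Sat
Jul: 31 days, starts Sun → 5 of Sun, Mon, Tue ✓
Aug: 31 days, starts Wed → 5 of Wed, Thu, Fri
Sep: 30 days, starts Sat → 5 of Sat, Sun
Oct: 31 days, starts Mon → 5 of Mon, Tue, Wed ✓
Nov: 30 days, starts Thu → 5 of Thu, Fri
Dec: 31 days, starts Sat → 5 of Sat, Sun, Mon ✓
Months with five Mondays: Jan, Apr, Jul, Oct, Dec.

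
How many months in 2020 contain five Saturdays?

A month has five Saturdays exactly when Saturday falls within its first (length − 28) days.
Jan: 31 days, starts Wed → 5 of Wed, Thu, Fri
Feb: 29 days, starts Sat → 5 of Sat ✓
Mar: 31 days, starts Sun → 5 of Sun, Mon, Tue
Apr: 30 days, starts Wed → 5 of Wed, Thu
May: 31 days, starts Fri → 5 of Fri, Sat, Sun ✓
Jun: 30 days, starts Mon → 5 of Mon, Tue
Jul: 31 days, starts Wed → 5 of Wed, Thu, Fri
Aug: 31 days, starts Sat → 5 of Sat, Sun, Mon ✓
Sep: 30 days, starts Tue → 5 of Tue, Wed
Oct: 31 days, starts Thu → 5 of Thu, Fri, Sat ✓
Nov: 30 days, starts Sun → 5 of Sun, Mon
Dec: 31 days, starts Tue → 5 of Tue, Wed, Thu
Months with five Saturdays: Feb, May, Aug, Oct.

4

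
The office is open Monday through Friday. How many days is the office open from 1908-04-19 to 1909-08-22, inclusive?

350

1908-04-19 is a Sunday.
That's 491 days from start to end, counting both.
491 = 7 × 70 + 1, so there are 70 full weeks plus 1 extra day.
Each full week contributes 5 weekdays (Mon–Fri): 70 × 5 = 350.
The 1 extra day is Sun — none qualify.
Total: 350 + 0 = 350.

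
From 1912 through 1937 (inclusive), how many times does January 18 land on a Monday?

4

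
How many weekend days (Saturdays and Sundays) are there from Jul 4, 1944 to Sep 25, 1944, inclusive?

24

Jul 4, 1944 is a Tuesday.
That's 84 days from start to end, counting both.
84 = 7 × 12, so the span is exactly 12 full weeks.
Each full week contributes 2 weekend days (Sat, Sun): 12 × 2 = 24.
Total: 24.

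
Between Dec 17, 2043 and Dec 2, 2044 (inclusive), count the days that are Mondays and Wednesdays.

100

Dec 17, 2043 is a Thursday.
From Dec 17, 2043 to Dec 2, 2044 is 352 days inclusive.
352 = 7 × 50 + 2, so there are 50 full weeks plus 2 extra days.
Each full week contributes 2 days from the set (Mon, Wed): 50 × 2 = 100.
The 2 extra days are Thu, Fri — none qualify.
Total: 100 + 0 = 100.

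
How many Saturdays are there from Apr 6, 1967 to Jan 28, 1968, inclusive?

Apr 6, 1967 is a Thursday.
That's 298 days from start to end, counting both.
298 = 7 × 42 + 4, so there are 42 full weeks plus 4 extra days.
Each full week contributes one Saturday: 42 so far.
The 4 extra days are Thursday, Friday, Saturday, Sunday — 1 of them qualifies.
Total: 42 + 1 = 43.

43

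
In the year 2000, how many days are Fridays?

1 January 2000 is a Saturday.
That's 366 days from start to end, counting both.
366 = 7 × 52 + 2, so there are 52 full weeks plus 2 extra days.
Each full week contributes one Friday: 52 so far.
The 2 extra days are Saturday, Sunday — none qualify.
Total: 52 + 0 = 52.

52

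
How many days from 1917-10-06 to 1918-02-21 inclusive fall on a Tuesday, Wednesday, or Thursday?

1917-10-06 is a Saturday.
The range spans 139 days (inclusive of both endpoints).
139 = 7 × 19 + 6, so there are 19 full weeks plus 6 extra days.
Each full week contributes 3 days from the set (Tue, Wed, Thu): 19 × 3 = 57.
The 6 extra days are Saturday, Sunday, Monday, Tuesday, Wednesday, Thursday — 3 of them qualify.
Total: 57 + 3 = 60.

60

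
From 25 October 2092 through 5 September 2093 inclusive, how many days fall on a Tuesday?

25 October 2092 is a Saturday.
That's 316 days from start to end, counting both.
316 = 7 × 45 + 1, so there are 45 full weeks plus 1 extra day.
Each full week contributes one Tuesday: 45 so far.
The 1 extra day is Sat — none qualify.
Total: 45 + 0 = 45.

45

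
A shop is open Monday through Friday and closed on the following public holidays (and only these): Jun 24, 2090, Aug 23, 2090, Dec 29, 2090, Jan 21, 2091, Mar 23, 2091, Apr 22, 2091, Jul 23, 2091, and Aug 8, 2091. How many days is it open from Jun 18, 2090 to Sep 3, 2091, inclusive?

311 business days

Jun 18, 2090 is a Sunday.
The range spans 443 days (inclusive of both endpoints).
443 = 7 × 63 + 2, so there are 63 full weeks plus 2 extra days.
Each full week contributes 5 weekdays (Mon–Fri): 63 × 5 = 315.
The 2 extra days are Sun, Mon — 1 of them qualifies.
Total: 315 + 1 = 316.
Holidays: Jun 24, 2090 (Sat); Aug 23, 2090 (Wed); Dec 29, 2090 (Fri); Jan 21, 2091 (Sun); Mar 23, 2091 (Fri); Apr 22, 2091 (Sun); Jul 23, 2091 (Mon); Aug 8, 2091 (Wed).
5 of the 8 holidays fall on weekdays; the rest are weekends and were already excluded.
Business days: 316 − 5 = 311.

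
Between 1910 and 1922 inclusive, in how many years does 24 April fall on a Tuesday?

1

Day of week of April 24 in each year:
1910: Sun, 1911: Mon, 1912: Wed, 1913: Thu, 1914: Fri, 1915: Sat, 1916: Mon, 1917: Tue ✓, 1918: Wed, 1919: Thu, 1920: Sat, 1921: Sun, 1922: Mon
Tuesdays: 1917.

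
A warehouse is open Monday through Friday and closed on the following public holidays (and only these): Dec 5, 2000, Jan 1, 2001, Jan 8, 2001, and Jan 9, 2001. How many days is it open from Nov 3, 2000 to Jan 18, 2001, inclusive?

Nov 3, 2000 is a Friday.
That's 77 days from start to end, counting both.
77 = 7 × 11, so the span is exactly 11 full weeks.
Each full week contributes 5 weekdays (Mon–Fri): 11 × 5 = 55.
Holidays: Dec 5, 2000 (Tue); Jan 1, 2001 (Mon); Jan 8, 2001 (Mon); Jan 9, 2001 (Tue).
All 4 holidays fall on weekdays, so subtract 4.
Business days: 55 − 4 = 51.

51 business days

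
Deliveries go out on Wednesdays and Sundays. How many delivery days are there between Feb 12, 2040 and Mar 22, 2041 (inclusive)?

Feb 12, 2040 is a Sunday.
The range spans 405 days (inclusive of both endpoints).
405 = 7 × 57 + 6, so there are 57 full weeks plus 6 extra days.
Each full week contributes 2 days from the set (Wed, Sun): 57 × 2 = 114.
The 6 extra days are Sunday, Monday, Tuesday, Wednesday, Thursday, Friday — 2 of them qualify.
Total: 114 + 2 = 116.

116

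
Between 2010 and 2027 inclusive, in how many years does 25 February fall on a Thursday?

4

Day of week of February 25 in each year:
2010: Thu ✓, 2011: Fri, 2012: Sat, 2013: Mon, 2014: Tue, 2015: Wed, 2016: Thu ✓, 2017: Sat, 2018: Sun, 2019: Mon, 2020: Tue, 2021: Thu ✓, 2022: Fri, 2023: Sat, 2024: Sun, 2025: Tue, 2026: Wed, 2027: Thu ✓
Thursdays: 2010, 2016, 2021, 2027.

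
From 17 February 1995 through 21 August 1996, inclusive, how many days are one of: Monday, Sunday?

158

17 February 1995 is a Friday.
That's 552 days from start to end, counting both.
552 = 7 × 78 + 6, so there are 78 full weeks plus 6 extra days.
Each full week contributes 2 days from the set (Mon, Sun): 78 × 2 = 156.
The 6 extra days are Friday, Saturday, Sunday, Monday, Tuesday, Wednesday — 2 of them qualify.
Total: 156 + 2 = 158.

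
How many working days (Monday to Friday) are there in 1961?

260 weekdays

January 1, 1961 is a Sunday.
From January 1, 1961 to December 31, 1961 is 365 days inclusive.
365 = 7 × 52 + 1, so there are 52 full weeks plus 1 extra day.
Each full week contributes 5 weekdays (Mon–Fri): 52 × 5 = 260.
The 1 extra day is Sunday — none qualify.
Total: 260 + 0 = 260.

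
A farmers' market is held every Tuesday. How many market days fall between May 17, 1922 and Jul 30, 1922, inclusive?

10

May 17, 1922 is a Wednesday.
That's 75 days from start to end, counting both.
75 = 7 × 10 + 5, so there are 10 full weeks plus 5 extra days.
Each full week contributes one Tuesday: 10 so far.
The 5 extra days are Wednesday, Thursday, Friday, Saturday, Sunday — none qualify.
Total: 10 + 0 = 10.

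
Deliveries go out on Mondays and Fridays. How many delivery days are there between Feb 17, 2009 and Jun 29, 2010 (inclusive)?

142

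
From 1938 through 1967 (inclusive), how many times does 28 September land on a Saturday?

Day of week of September 28 in each year:
1938: Wed, 1939: Thu, 1940: Sat ✓, 1941: Sun, 1942: Mon, 1943: Tue, 1944: Thu, 1945: Fri, 1946: Sat ✓, 1947: Sun, 1948: Tue, 1949: Wed, 1950: Thu, 1951: Fri, 1952: Sun, 1953: Mon, 1954: Tue, 1955: Wed, 1956: Fri, 1957: Sat ✓, 1958: Sun, 1959: Mon, 1960: Wed, 1961: Thu, 1962: Fri, 1963: Sat ✓, 1964: Mon, 1965: Tue, 1966: Wed, 1967: Thu
Saturdays: 1940, 1946, 1957, 1963.

4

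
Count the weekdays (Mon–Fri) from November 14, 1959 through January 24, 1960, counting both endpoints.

November 14, 1959 is a Saturday.
That's 72 days from start to end, counting both.
72 = 7 × 10 + 2, so there are 10 full weeks plus 2 extra days.
Each full week contributes 5 weekdays (Mon–Fri): 10 × 5 = 50.
The 2 extra days are Saturday, Sunday — none qualify.
Total: 50 + 0 = 50.

50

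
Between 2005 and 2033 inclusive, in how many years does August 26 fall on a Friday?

Day of week of August 26 in each year:
2005: Fri ✓, 2006: Sat, 2007: Sun, 2008: Tue, 2009: Wed, 2010: Thu, 2011: Fri ✓, 2012: Sun, 2013: Mon, 2014: Tue, 2015: Wed, 2016: Fri ✓, 2017: Sat, 2018: Sun, 2019: Mon, 2020: Wed, 2021: Thu, 2022: Fri ✓, 2023: Sat, 2024: Mon, 2025: Tue, 2026: Wed, 2027: Thu, 2028: Sat, 2029: Sun, 2030: Mon, 2031: Tue, 2032: Thu, 2033: Fri ✓
Fridays: 2005, 2011, 2016, 2022, 2033.

5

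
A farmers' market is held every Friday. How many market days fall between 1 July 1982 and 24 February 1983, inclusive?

1 July 1982 is a Thursday.
That's 239 days from start to end, counting both.
239 = 7 × 34 + 1, so there are 34 full weeks plus 1 extra day.
Each full week contributes one Friday: 34 so far.
The 1 extra day is Thursday — none qualify.
Total: 34 + 0 = 34.

34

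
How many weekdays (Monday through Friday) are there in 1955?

260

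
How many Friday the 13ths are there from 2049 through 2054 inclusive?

10

Friday-the-13ths by year:
2049: Aug
2050: May
2051: Jan, Oct
2052: Sep, Dec
2053: Jun
2054: Feb, Mar, Nov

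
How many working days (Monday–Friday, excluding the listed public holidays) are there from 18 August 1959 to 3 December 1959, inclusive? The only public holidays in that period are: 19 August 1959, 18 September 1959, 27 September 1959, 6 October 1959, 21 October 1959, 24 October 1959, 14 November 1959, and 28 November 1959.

18 August 1959 is a Tuesday.
From 18 August 1959 to 3 December 1959 is 108 days inclusive.
108 = 7 × 15 + 3, so there are 15 full weeks plus 3 extra days.
Each full week contributes 5 weekdays (Mon–Fri): 15 × 5 = 75.
The 3 extra days are Tuesday, Wednesday, Thursday — 3 of them qualify.
Total: 75 + 3 = 78.
Holidays: 19 August 1959 (Wed); 18 September 1959 (Fri); 27 September 1959 (Sun); 6 October 1959 (Tue); 21 October 1959 (Wed); 24 October 1959 (Sat); 14 November 1959 (Sat); 28 November 1959 (Sat).
4 of the 8 holidays fall on weekdays; the rest are weekends and were already excluded.
Business days: 78 − 4 = 74.

74 working days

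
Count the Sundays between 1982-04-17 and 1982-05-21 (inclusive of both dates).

1982-04-17 is a Saturday.
The range spans 35 days (inclusive of both endpoints).
35 = 7 × 5, so the span is exactly 5 full weeks.
Each full week contributes one Sunday: 5 so far.

5 Sundays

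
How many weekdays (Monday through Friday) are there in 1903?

January 1, 1903 is a Thursday.
That's 365 days from start to end, counting both.
365 = 7 × 52 + 1, so there are 52 full weeks plus 1 extra day.
Each full week contributes 5 weekdays (Mon–Fri): 52 × 5 = 260.
The 1 extra day is Thu — 1 of them qualifies.
Total: 260 + 1 = 261.

261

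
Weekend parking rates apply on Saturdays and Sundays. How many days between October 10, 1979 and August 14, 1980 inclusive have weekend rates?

October 10, 1979 is a Wednesday.
From October 10, 1979 to August 14, 1980 is 310 days inclusive.
310 = 7 × 44 + 2, so there are 44 full weeks plus 2 extra days.
Each full week contributes 2 weekend days (Sat, Sun): 44 × 2 = 88.
The 2 extra days are Wednesday, Thursday — none qualify.
Total: 88 + 0 = 88.

88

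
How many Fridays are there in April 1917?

4

1 April 1917 is a Sunday.
The range spans 30 days (inclusive of both endpoints).
30 = 7 × 4 + 2, so there are 4 full weeks plus 2 extra days.
Each full week contributes one Friday: 4 so far.
The 2 extra days are Sun, Mon — none qualify.
Total: 4 + 0 = 4.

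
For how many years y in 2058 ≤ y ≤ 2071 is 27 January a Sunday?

3

Day of week of January 27 in each year:
2058: Sun ✓, 2059: Mon, 2060: Tue, 2061: Thu, 2062: Fri, 2063: Sat, 2064: Sun ✓, 2065: Tue, 2066: Wed, 2067: Thu, 2068: Fri, 2069: Sun ✓, 2070: Mon, 2071: Tue
Sundays: 2058, 2064, 2069.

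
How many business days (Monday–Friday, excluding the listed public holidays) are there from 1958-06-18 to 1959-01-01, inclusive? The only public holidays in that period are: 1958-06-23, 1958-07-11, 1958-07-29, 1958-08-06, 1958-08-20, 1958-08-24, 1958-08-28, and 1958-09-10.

1958-06-18 is a Wednesday.
From 1958-06-18 to 1959-01-01 is 198 days inclusive.
198 = 7 × 28 + 2, so there are 28 full weeks plus 2 extra days.
Each full week contributes 5 weekdays (Mon–Fri): 28 × 5 = 140.
The 2 extra days are Wed, Thu — 2 of them qualify.
Total: 140 + 2 = 142.
Holidays: 1958-06-23 (Mon); 1958-07-11 (Fri); 1958-07-29 (Tue); 1958-08-06 (Wed); 1958-08-20 (Wed); 1958-08-24 (Sun); 1958-08-28 (Thu); 1958-09-10 (Wed).
7 of the 8 holidays fall on weekdays; the rest are weekends and were already excluded.
Business days: 142 − 7 = 135.

135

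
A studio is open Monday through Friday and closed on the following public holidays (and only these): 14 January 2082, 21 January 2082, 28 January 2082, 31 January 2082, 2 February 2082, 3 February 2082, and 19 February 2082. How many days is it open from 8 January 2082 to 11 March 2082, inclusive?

8 January 2082 is a Thursday.
From 8 January 2082 to 11 March 2082 is 63 days inclusive.
63 = 7 × 9, so the span is exactly 9 full weeks.
Each full week contributes 5 weekdays (Mon–Fri): 9 × 5 = 45.
Total: 45.
Holidays: 14 January 2082 (Wed); 21 January 2082 (Wed); 28 January 2082 (Wed); 31 January 2082 (Sat); 2 February 2082 (Mon); 3 February 2082 (Tue); 19 February 2082 (Thu).
6 of the 7 holidays fall on weekdays; the rest are weekends and were already excluded.
Business days: 45 − 6 = 39.

39 working days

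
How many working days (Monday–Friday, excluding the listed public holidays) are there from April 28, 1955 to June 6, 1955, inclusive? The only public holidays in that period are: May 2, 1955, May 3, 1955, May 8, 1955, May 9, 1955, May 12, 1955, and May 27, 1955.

April 28, 1955 is a Thursday.
That's 40 days from start to end, counting both.
40 = 7 × 5 + 5, so there are 5 full weeks plus 5 extra days.
Each full week contributes 5 weekdays (Mon–Fri): 5 × 5 = 25.
The 5 extra days are Thursday, Friday, Saturday, Sunday, Monday — 3 of them qualify.
Total: 25 + 3 = 28.
Holidays: May 2, 1955 (Mon); May 3, 1955 (Tue); May 8, 1955 (Sun); May 9, 1955 (Mon); May 12, 1955 (Thu); May 27, 1955 (Fri).
5 of the 6 holidays fall on weekdays; the rest are weekends and were already excluded.
Business days: 28 − 5 = 23.

23 working days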